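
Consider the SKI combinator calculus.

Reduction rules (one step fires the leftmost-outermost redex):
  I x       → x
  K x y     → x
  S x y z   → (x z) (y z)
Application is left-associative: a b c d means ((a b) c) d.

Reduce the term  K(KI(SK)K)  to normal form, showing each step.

Answer: normal form = KK  (in 2 steps)

Working:
  start: K(KI(SK)K)
  step 1: K(IK)
  step 2: KK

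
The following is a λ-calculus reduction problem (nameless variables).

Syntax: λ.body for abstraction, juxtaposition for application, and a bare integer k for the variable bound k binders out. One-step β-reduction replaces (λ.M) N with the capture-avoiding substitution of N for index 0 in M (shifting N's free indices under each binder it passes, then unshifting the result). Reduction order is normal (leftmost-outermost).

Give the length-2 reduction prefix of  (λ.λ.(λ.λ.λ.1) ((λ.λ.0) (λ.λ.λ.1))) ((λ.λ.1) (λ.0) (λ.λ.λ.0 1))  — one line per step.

  start: (λ.λ.(λ.λ.λ.1) ((λ.λ.0) (λ.λ.λ.1))) ((λ.λ.1) (λ.0) (λ.λ.λ.0 1))
  →1  λ.(λ.λ.λ.1) ((λ.λ.0) (λ.λ.λ.1))
  →2  λ.λ.λ.1

Answer: after 2 steps: λ.λ.λ.1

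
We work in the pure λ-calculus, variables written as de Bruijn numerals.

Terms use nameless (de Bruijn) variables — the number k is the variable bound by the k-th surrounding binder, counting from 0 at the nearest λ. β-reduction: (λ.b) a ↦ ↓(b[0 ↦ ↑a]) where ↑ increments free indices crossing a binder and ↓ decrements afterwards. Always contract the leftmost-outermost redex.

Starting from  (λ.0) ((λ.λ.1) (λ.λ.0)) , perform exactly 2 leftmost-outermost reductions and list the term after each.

  start: (λ.0) ((λ.λ.1) (λ.λ.0))
  step 1: (λ.λ.1) (λ.λ.0)
  step 2: λ.λ.λ.0

Answer: after 2 steps: λ.λ.λ.0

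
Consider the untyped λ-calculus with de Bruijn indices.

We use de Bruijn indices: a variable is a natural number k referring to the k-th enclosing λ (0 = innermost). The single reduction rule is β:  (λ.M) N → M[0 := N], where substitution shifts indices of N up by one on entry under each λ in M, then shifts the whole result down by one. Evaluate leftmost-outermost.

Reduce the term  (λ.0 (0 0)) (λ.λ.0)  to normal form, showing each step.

Answer: normal form = λ.0  (in 2 steps)

Working:
  start: (λ.0 (0 0)) (λ.λ.0)
  step 1: (λ.λ.0) ((λ.λ.0) (λ.λ.0))
  step 2: λ.0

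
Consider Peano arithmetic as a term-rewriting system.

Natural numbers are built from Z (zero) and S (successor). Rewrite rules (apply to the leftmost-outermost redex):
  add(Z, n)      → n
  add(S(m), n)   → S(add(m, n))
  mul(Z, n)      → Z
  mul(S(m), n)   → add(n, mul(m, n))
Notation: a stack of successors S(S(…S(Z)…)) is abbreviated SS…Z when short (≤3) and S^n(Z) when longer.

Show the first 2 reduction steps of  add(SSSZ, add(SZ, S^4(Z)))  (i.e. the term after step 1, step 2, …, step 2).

Answer: after 2 steps: S(S(add(SZ, add(SZ, S^4(Z)))))

Working:
  start: add(SSSZ, add(SZ, S^4(Z)))
  step 1: S(add(SSZ, add(SZ, S^4(Z))))
  step 2: S(S(add(SZ, add(SZ, S^4(Z)))))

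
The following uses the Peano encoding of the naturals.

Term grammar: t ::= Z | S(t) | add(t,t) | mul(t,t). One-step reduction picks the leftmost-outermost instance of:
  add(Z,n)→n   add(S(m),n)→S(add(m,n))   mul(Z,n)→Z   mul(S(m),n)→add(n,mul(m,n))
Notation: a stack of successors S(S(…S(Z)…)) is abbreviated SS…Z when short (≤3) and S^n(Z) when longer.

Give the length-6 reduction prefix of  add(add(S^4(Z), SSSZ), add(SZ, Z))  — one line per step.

  start: add(add(S^4(Z), SSSZ), add(SZ, Z))
  →1  add(S(add(SSSZ, SSSZ)), add(SZ, Z))
  →2  S(add(add(SSSZ, SSSZ), add(SZ, Z)))
  →3  S(add(S(add(SSZ, SSSZ)), add(SZ, Z)))
  →4  S(S(add(add(SSZ, SSSZ), add(SZ, Z))))
  →5  S(S(add(S(add(SZ, SSSZ)), add(SZ, Z))))
  →6  S(S(S(add(add(SZ, SSSZ), add(SZ, Z)))))

Answer: after 6 steps: S(S(S(add(add(SZ, SSSZ), add(SZ, Z)))))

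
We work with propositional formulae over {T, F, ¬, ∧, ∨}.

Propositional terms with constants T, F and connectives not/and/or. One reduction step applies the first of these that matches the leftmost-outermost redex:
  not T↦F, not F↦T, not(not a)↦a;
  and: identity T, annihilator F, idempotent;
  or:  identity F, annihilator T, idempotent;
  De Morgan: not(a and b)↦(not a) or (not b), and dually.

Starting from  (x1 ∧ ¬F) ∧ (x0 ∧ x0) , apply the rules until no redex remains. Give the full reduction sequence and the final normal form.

Answer: normal form = x1 ∧ x0  (in 3 steps)

Working:
  start: (x1 ∧ ¬F) ∧ (x0 ∧ x0)
  [1] (x1 ∧ T) ∧ (x0 ∧ x0)
  [2] x1 ∧ (x0 ∧ x0)
  [3] x1 ∧ x0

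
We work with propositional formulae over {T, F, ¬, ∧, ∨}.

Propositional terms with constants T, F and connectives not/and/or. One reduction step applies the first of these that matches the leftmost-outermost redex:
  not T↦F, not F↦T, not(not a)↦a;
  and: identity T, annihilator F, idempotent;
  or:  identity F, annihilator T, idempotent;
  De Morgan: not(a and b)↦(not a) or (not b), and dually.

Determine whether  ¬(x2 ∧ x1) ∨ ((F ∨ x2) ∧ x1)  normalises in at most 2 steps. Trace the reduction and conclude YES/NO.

Answer: YES — reaches normal form (¬x2 ∨ ¬x1) ∨ (x2 ∧ x1) in 2 ≤ 2 steps

Derivation:
  start: ¬(x2 ∧ x1) ∨ ((F ∨ x2) ∧ x1)
  step 1: (¬x2 ∨ ¬x1) ∨ ((F ∨ x2) ∧ x1)
  step 2: (¬x2 ∨ ¬x1) ∨ (x2 ∧ x1)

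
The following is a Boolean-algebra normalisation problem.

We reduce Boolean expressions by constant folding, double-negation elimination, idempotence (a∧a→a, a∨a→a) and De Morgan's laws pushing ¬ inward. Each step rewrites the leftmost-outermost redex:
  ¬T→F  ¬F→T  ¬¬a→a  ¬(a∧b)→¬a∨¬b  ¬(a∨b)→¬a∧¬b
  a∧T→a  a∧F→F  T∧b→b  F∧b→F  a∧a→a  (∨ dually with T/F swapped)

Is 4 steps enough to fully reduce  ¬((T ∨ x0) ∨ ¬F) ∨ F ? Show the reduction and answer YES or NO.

Answer: NO — after 4 steps the term is (F ∧ ¬x0) ∧ ¬¬F, not yet normal

Derivation:
  start: ¬((T ∨ x0) ∨ ¬F) ∨ F
  [1] ¬((T ∨ x0) ∨ ¬F)
  [2] ¬(T ∨ x0) ∧ ¬¬F
  [3] (¬T ∧ ¬x0) ∧ ¬¬F
  [4] (F ∧ ¬x0) ∧ ¬¬F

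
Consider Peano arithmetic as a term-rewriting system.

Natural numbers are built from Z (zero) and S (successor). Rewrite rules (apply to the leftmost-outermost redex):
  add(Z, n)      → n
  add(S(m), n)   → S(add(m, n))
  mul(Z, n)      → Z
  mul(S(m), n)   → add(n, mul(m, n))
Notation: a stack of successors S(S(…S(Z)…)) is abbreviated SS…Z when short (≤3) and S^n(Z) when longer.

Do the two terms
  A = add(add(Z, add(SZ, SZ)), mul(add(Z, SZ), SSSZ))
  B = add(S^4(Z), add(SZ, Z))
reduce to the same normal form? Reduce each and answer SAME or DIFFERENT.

Term A:
  start: add(add(Z, add(SZ, SZ)), mul(add(Z, SZ), SSSZ))
  [1] add(add(SZ, SZ), mul(add(Z, SZ), SSSZ))
  [2] add(S(add(Z, SZ)), mul(add(Z, SZ), SSSZ))
  [3] S(add(add(Z, SZ), mul(add(Z, SZ), SSSZ)))
  [4] S(add(SZ, mul(add(Z, SZ), SSSZ)))
  [5] S(S(add(Z, mul(add(Z, SZ), SSSZ))))
  [6] S(S(mul(add(Z, SZ), SSSZ)))
  [7] S(S(mul(SZ, SSSZ)))
  [8] S(S(add(SSSZ, mul(Z, SSSZ))))
  [9] S(S(S(add(SSZ, mul(Z, SSSZ)))))
  [10] S(S(S(S(add(SZ, mul(Z, SSSZ))))))
  [11] S(S(S(S(S(add(Z, mul(Z, SSSZ)))))))
  [12] S(S(S(S(S(mul(Z, SSSZ))))))
  [13] S^5(Z)

Term B:
  start: add(S^4(Z), add(SZ, Z))
  [1] S(add(SSSZ, add(SZ, Z)))
  [2] S(S(add(SSZ, add(SZ, Z))))
  [3] S(S(S(add(SZ, add(SZ, Z)))))
  [4] S(S(S(S(add(Z, add(SZ, Z))))))
  [5] S(S(S(S(add(SZ, Z)))))
  [6] S(S(S(S(S(add(Z, Z))))))
  [7] S^5(Z)

Answer: SAME — A ⇓ S^5(Z), B ⇓ S^5(Z)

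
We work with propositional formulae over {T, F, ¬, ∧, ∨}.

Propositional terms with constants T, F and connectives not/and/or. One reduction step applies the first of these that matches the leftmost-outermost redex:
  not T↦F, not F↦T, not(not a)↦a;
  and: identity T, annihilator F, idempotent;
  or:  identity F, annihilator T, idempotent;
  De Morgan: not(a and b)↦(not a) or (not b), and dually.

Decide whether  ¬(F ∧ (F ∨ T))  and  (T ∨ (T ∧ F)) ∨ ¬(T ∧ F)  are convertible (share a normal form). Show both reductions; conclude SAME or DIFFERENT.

Answer: SAME — A ⇓ T, B ⇓ T

Working:
Term A:
  start: ¬(F ∧ (F ∨ T))
  step 1: ¬F ∨ ¬(F ∨ T)
  step 2: T ∨ ¬(F ∨ T)
  step 3: T

Term B:
  start: (T ∨ (T ∧ F)) ∨ ¬(T ∧ F)
  step 1: T ∨ ¬(T ∧ F)
  step 2: T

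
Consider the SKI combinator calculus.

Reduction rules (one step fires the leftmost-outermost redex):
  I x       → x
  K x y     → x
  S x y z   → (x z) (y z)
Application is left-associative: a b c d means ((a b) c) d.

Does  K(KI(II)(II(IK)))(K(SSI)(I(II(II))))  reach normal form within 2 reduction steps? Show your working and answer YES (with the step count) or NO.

  start: K(KI(II)(II(IK)))(K(SSI)(I(II(II))))
  [1] KI(II)(II(IK))
  [2] I(II(IK))

Answer: NO — after 2 steps the term is I(II(IK)), not yet normal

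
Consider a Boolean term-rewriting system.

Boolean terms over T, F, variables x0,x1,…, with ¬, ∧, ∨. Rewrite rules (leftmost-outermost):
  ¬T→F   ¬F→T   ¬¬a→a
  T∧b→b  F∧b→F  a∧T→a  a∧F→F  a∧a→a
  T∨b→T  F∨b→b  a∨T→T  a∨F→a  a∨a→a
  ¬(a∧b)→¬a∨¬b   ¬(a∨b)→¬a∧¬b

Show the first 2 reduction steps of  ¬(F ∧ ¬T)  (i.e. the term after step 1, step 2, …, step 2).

  start: ¬(F ∧ ¬T)
  step 1: ¬F ∨ ¬¬T
  step 2: T ∨ ¬¬T

Answer: after 2 steps: T ∨ ¬¬T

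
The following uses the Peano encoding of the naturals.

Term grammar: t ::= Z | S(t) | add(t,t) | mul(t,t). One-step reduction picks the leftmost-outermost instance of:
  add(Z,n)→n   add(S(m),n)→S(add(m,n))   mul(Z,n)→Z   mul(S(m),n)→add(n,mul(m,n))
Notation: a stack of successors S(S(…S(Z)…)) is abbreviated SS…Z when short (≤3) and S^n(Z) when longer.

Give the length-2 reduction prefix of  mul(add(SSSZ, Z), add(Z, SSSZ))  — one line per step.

Answer: after 2 steps: add(add(Z, SSSZ), mul(add(SSZ, Z), add(Z, SSSZ)))

Working:
  start: mul(add(SSSZ, Z), add(Z, SSSZ))
  [1] mul(S(add(SSZ, Z)), add(Z, SSSZ))
  [2] add(add(Z, SSSZ), mul(add(SSZ, Z), add(Z, SSSZ)))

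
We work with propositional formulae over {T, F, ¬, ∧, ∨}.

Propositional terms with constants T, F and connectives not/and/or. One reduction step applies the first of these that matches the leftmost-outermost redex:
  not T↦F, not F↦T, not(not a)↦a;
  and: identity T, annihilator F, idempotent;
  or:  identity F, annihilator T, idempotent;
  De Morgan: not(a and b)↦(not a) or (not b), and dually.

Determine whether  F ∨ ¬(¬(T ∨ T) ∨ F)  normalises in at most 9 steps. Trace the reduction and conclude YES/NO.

  start: F ∨ ¬(¬(T ∨ T) ∨ F)
  [1] ¬(¬(T ∨ T) ∨ F)
  [2] ¬¬(T ∨ T) ∧ ¬F
  [3] (T ∨ T) ∧ ¬F
  [4] T ∧ ¬F
  [5] ¬F
  [6] T

Answer: YES — reaches normal form T in 6 ≤ 9 steps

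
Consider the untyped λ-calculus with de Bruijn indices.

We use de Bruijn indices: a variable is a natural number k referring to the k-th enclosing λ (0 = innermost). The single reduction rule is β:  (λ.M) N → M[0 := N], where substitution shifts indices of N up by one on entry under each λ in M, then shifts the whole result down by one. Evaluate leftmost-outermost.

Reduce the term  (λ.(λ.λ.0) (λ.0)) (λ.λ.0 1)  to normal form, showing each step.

Answer: normal form = λ.0  (in 2 steps)

Derivation:
  start: (λ.(λ.λ.0) (λ.0)) (λ.λ.0 1)
  [1] (λ.λ.0) (λ.0)
  [2] λ.0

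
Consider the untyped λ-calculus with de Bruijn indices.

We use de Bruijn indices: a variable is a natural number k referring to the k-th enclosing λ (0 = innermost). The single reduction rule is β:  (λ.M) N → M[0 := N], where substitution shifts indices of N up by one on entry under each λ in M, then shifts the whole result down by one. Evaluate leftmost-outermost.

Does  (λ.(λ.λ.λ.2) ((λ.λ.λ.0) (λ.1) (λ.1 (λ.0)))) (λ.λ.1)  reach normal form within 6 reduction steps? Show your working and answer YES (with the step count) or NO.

Answer: YES — reaches normal form λ.λ.λ.0 in 4 ≤ 6 steps

Derivation:
  start: (λ.(λ.λ.λ.2) ((λ.λ.λ.0) (λ.1) (λ.1 (λ.0)))) (λ.λ.1)
  step 1: (λ.λ.λ.2) ((λ.λ.λ.0) (λ.λ.λ.1) (λ.(λ.λ.1) (λ.0)))
  step 2: λ.λ.(λ.λ.λ.0) (λ.λ.λ.1) (λ.(λ.λ.1) (λ.0))
  step 3: λ.λ.(λ.λ.0) (λ.(λ.λ.1) (λ.0))
  step 4: λ.λ.λ.0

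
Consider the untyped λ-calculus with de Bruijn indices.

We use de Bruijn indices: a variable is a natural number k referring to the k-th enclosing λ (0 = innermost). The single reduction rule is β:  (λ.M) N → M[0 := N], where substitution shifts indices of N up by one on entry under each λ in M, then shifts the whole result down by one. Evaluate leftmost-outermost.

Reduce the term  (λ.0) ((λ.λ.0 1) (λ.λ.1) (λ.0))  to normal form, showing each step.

  start: (λ.0) ((λ.λ.0 1) (λ.λ.1) (λ.0))
  step 1: (λ.λ.0 1) (λ.λ.1) (λ.0)
  step 2: (λ.0 (λ.λ.1)) (λ.0)
  step 3: (λ.0) (λ.λ.1)
  step 4: λ.λ.1

Answer: normal form = λ.λ.1  (in 4 steps)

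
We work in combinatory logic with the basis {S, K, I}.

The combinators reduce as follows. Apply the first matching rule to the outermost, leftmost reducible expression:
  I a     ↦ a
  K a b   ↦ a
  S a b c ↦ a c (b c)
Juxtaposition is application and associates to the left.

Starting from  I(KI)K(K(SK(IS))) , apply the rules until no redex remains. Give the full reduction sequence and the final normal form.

Answer: normal form = K(SKS)  (in 4 steps)

Reduction:
  start: I(KI)K(K(SK(IS)))
  step 1: KIK(K(SK(IS)))
  step 2: I(K(SK(IS)))
  step 3: K(SK(IS))
  step 4: K(SKS)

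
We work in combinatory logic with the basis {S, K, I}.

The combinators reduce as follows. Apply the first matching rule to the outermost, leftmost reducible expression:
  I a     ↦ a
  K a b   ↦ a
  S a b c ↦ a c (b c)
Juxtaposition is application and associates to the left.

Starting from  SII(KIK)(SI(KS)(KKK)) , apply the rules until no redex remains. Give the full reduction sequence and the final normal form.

Answer: normal form = KS  (in 11 steps)

Derivation:
  start: SII(KIK)(SI(KS)(KKK))
  →1  I(KIK)(I(KIK))(SI(KS)(KKK))
  →2  KIK(I(KIK))(SI(KS)(KKK))
  →3  I(I(KIK))(SI(KS)(KKK))
  →4  I(KIK)(SI(KS)(KKK))
  →5  KIK(SI(KS)(KKK))
  →6  I(SI(KS)(KKK))
  →7  SI(KS)(KKK)
  →8  I(KKK)(KS(KKK))
  →9  KKK(KS(KKK))
  →10  K(KS(KKK))
  →11  KS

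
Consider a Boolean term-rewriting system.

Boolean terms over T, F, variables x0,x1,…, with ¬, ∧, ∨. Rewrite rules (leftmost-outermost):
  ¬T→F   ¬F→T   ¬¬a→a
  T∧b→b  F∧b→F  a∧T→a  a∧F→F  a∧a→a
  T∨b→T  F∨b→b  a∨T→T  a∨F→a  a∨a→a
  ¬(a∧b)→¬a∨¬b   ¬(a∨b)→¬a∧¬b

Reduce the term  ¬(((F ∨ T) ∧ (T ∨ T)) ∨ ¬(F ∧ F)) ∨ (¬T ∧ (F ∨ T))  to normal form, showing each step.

Answer: normal form = F  (in 14 steps)

Reduction:
  start: ¬(((F ∨ T) ∧ (T ∨ T)) ∨ ¬(F ∧ F)) ∨ (¬T ∧ (F ∨ T))
  [1] (¬((F ∨ T) ∧ (T ∨ T)) ∧ ¬¬(F ∧ F)) ∨ (¬T ∧ (F ∨ T))
  [2] ((¬(F ∨ T) ∨ ¬(T ∨ T)) ∧ ¬¬(F ∧ F)) ∨ (¬T ∧ (F ∨ T))
  [3] (((¬F ∧ ¬T) ∨ ¬(T ∨ T)) ∧ ¬¬(F ∧ F)) ∨ (¬T ∧ (F ∨ T))
  [4] (((T ∧ ¬T) ∨ ¬(T ∨ T)) ∧ ¬¬(F ∧ F)) ∨ (¬T ∧ (F ∨ T))
  [5] ((¬T ∨ ¬(T ∨ T)) ∧ ¬¬(F ∧ F)) ∨ (¬T ∧ (F ∨ T))
  [6] ((F ∨ ¬(T ∨ T)) ∧ ¬¬(F ∧ F)) ∨ (¬T ∧ (F ∨ T))
  [7] (¬(T ∨ T) ∧ ¬¬(F ∧ F)) ∨ (¬T ∧ (F ∨ T))
  [8] ((¬T ∧ ¬T) ∧ ¬¬(F ∧ F)) ∨ (¬T ∧ (F ∨ T))
  [9] (¬T ∧ ¬¬(F ∧ F)) ∨ (¬T ∧ (F ∨ T))
  [10] (F ∧ ¬¬(F ∧ F)) ∨ (¬T ∧ (F ∨ T))
  [11] F ∨ (¬T ∧ (F ∨ T))
  [12] ¬T ∧ (F ∨ T)
  [13] F ∧ (F ∨ T)
  [14] F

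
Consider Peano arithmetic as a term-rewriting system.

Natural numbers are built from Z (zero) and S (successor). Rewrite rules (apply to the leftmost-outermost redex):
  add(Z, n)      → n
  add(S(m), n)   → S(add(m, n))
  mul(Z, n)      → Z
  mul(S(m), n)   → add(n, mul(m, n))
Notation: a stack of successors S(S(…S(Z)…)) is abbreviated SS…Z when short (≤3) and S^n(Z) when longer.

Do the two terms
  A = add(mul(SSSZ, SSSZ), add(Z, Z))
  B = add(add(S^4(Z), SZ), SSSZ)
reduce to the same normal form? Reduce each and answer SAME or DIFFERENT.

Term A:
  start: add(mul(SSSZ, SSSZ), add(Z, Z))
  →1  add(add(SSSZ, mul(SSZ, SSSZ)), add(Z, Z))
  →2  add(S(add(SSZ, mul(SSZ, SSSZ))), add(Z, Z))
  →3  S(add(add(SSZ, mul(SSZ, SSSZ)), add(Z, Z)))
  →4  S(add(S(add(SZ, mul(SSZ, SSSZ))), add(Z, Z)))
  →5  S(S(add(add(SZ, mul(SSZ, SSSZ)), add(Z, Z))))
  →6  S(S(add(S(add(Z, mul(SSZ, SSSZ))), add(Z, Z))))
  →7  S(S(S(add(add(Z, mul(SSZ, SSSZ)), add(Z, Z)))))
  →8  S(S(S(add(mul(SSZ, SSSZ), add(Z, Z)))))
  →9  S(S(S(add(add(SSSZ, mul(SZ, SSSZ)), add(Z, Z)))))
  →10  S(S(S(add(S(add(SSZ, mul(SZ, SSSZ))), add(Z, Z)))))
  →11  S(S(S(S(add(add(SSZ, mul(SZ, SSSZ)), add(Z, Z))))))
  →12  S(S(S(S(add(S(add(SZ, mul(SZ, SSSZ))), add(Z, Z))))))
  →13  S(S(S(S(S(add(add(SZ, mul(SZ, SSSZ)), add(Z, Z)))))))
  →14  S(S(S(S(S(add(S(add(Z, mul(SZ, SSSZ))), add(Z, Z)))))))
  →15  S(S(S(S(S(S(add(add(Z, mul(SZ, SSSZ)), add(Z, Z))))))))
  →16  S(S(S(S(S(S(add(mul(SZ, SSSZ), add(Z, Z))))))))
  →17  S(S(S(S(S(S(add(add(SSSZ, mul(Z, SSSZ)), add(Z, Z))))))))
  →18  S(S(S(S(S(S(add(S(add(SSZ, mul(Z, SSSZ))), add(Z, Z))))))))
  →19  S(S(S(S(S(S(S(add(add(SSZ, mul(Z, SSSZ)), add(Z, Z)))))))))
  →20  S(S(S(S(S(S(S(add(S(add(SZ, mul(Z, SSSZ))), add(Z, Z)))))))))
  →21  S(S(S(S(S(S(S(S(add(add(SZ, mul(Z, SSSZ)), add(Z, Z))))))))))
  →22  S(S(S(S(S(S(S(S(add(S(add(Z, mul(Z, SSSZ))), add(Z, Z))))))))))
  →23  S(S(S(S(S(S(S(S(S(add(add(Z, mul(Z, SSSZ)), add(Z, Z)))))))))))
  →24  S(S(S(S(S(S(S(S(S(add(mul(Z, SSSZ), add(Z, Z)))))))))))
  →25  S(S(S(S(S(S(S(S(S(add(Z, add(Z, Z)))))))))))
  →26  S(S(S(S(S(S(S(S(S(add(Z, Z))))))))))
  →27  S^9(Z)

Term B:
  start: add(add(S^4(Z), SZ), SSSZ)
  →1  add(S(add(SSSZ, SZ)), SSSZ)
  →2  S(add(add(SSSZ, SZ), SSSZ))
  →3  S(add(S(add(SSZ, SZ)), SSSZ))
  →4  S(S(add(add(SSZ, SZ), SSSZ)))
  →5  S(S(add(S(add(SZ, SZ)), SSSZ)))
  →6  S(S(S(add(add(SZ, SZ), SSSZ))))
  →7  S(S(S(add(S(add(Z, SZ)), SSSZ))))
  →8  S(S(S(S(add(add(Z, SZ), SSSZ)))))
  →9  S(S(S(S(add(SZ, SSSZ)))))
  →10  S(S(S(S(S(add(Z, SSSZ))))))
  →11  S^8(Z)

Answer: DIFFERENT — A ⇓ S^9(Z), B ⇓ S^8(Z)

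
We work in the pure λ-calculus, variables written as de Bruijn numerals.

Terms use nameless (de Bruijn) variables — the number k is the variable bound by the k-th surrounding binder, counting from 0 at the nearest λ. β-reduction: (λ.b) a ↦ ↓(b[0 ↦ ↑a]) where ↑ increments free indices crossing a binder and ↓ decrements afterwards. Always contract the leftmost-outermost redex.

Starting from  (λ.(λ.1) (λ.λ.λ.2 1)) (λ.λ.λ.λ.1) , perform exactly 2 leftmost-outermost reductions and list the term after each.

  start: (λ.(λ.1) (λ.λ.λ.2 1)) (λ.λ.λ.λ.1)
  →1  (λ.λ.λ.λ.λ.1) (λ.λ.λ.2 1)
  →2  λ.λ.λ.λ.1

Answer: after 2 steps: λ.λ.λ.λ.1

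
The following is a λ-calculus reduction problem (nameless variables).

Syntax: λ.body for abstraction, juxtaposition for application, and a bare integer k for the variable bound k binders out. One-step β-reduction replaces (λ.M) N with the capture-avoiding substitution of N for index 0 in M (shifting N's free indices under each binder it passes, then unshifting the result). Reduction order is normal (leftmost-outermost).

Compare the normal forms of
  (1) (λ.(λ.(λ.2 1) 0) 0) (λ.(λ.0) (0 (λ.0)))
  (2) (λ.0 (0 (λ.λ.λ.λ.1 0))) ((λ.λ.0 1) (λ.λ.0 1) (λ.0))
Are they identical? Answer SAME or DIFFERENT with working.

Term A:
  start: (λ.(λ.(λ.2 1) 0) 0) (λ.(λ.0) (0 (λ.0)))
  step 1: (λ.(λ.(λ.(λ.0) (0 (λ.0))) 1) 0) (λ.(λ.0) (0 (λ.0)))
  step 2: (λ.(λ.(λ.0) (0 (λ.0))) (λ.(λ.0) (0 (λ.0)))) (λ.(λ.0) (0 (λ.0)))
  step 3: (λ.(λ.0) (0 (λ.0))) (λ.(λ.0) (0 (λ.0)))
  step 4: (λ.0) ((λ.(λ.0) (0 (λ.0))) (λ.0))
  step 5: (λ.(λ.0) (0 (λ.0))) (λ.0)
  step 6: (λ.0) ((λ.0) (λ.0))
  step 7: (λ.0) (λ.0)
  step 8: λ.0

Term B:
  start: (λ.0 (0 (λ.λ.λ.λ.1 0))) ((λ.λ.0 1) (λ.λ.0 1) (λ.0))
  step 1: (λ.λ.0 1) (λ.λ.0 1) (λ.0) ((λ.λ.0 1) (λ.λ.0 1) (λ.0) (λ.λ.λ.λ.1 0))
  step 2: (λ.0 (λ.λ.0 1)) (λ.0) ((λ.λ.0 1) (λ.λ.0 1) (λ.0) (λ.λ.λ.λ.1 0))
  step 3: (λ.0) (λ.λ.0 1) ((λ.λ.0 1) (λ.λ.0 1) (λ.0) (λ.λ.λ.λ.1 0))
  step 4: (λ.λ.0 1) ((λ.λ.0 1) (λ.λ.0 1) (λ.0) (λ.λ.λ.λ.1 0))
  step 5: λ.0 ((λ.λ.0 1) (λ.λ.0 1) (λ.0) (λ.λ.λ.λ.1 0))
  step 6: λ.0 ((λ.0 (λ.λ.0 1)) (λ.0) (λ.λ.λ.λ.1 0))
  step 7: λ.0 ((λ.0) (λ.λ.0 1) (λ.λ.λ.λ.1 0))
  step 8: λ.0 ((λ.λ.0 1) (λ.λ.λ.λ.1 0))
  step 9: λ.0 (λ.0 (λ.λ.λ.λ.1 0))

Answer: DIFFERENT — A ⇓ λ.0, B ⇓ λ.0 (λ.0 (λ.λ.λ.λ.1 0))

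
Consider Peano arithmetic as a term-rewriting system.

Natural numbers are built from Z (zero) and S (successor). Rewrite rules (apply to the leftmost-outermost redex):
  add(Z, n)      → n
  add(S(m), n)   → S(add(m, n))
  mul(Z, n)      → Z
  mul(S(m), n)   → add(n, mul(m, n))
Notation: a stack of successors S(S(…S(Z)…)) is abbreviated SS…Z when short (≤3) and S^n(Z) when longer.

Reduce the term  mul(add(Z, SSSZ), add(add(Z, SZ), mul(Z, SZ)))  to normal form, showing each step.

  start: mul(add(Z, SSSZ), add(add(Z, SZ), mul(Z, SZ)))
  step 1: mul(SSSZ, add(add(Z, SZ), mul(Z, SZ)))
  step 2: add(add(add(Z, SZ), mul(Z, SZ)), mul(SSZ, add(add(Z, SZ), mul(Z, SZ))))
  step 3: add(add(SZ, mul(Z, SZ)), mul(SSZ, add(add(Z, SZ), mul(Z, SZ))))
  step 4: add(S(add(Z, mul(Z, SZ))), mul(SSZ, add(add(Z, SZ), mul(Z, SZ))))
  step 5: S(add(add(Z, mul(Z, SZ)), mul(SSZ, add(add(Z, SZ), mul(Z, SZ)))))
  step 6: S(add(mul(Z, SZ), mul(SSZ, add(add(Z, SZ), mul(Z, SZ)))))
  step 7: S(add(Z, mul(SSZ, add(add(Z, SZ), mul(Z, SZ)))))
  step 8: S(mul(SSZ, add(add(Z, SZ), mul(Z, SZ))))
  step 9: S(add(add(add(Z, SZ), mul(Z, SZ)), mul(SZ, add(add(Z, SZ), mul(Z, SZ)))))
  step 10: S(add(add(SZ, mul(Z, SZ)), mul(SZ, add(add(Z, SZ), mul(Z, SZ)))))
  step 11: S(add(S(add(Z, mul(Z, SZ))), mul(SZ, add(add(Z, SZ), mul(Z, SZ)))))
  step 12: S(S(add(add(Z, mul(Z, SZ)), mul(SZ, add(add(Z, SZ), mul(Z, SZ))))))
  step 13: S(S(add(mul(Z, SZ), mul(SZ, add(add(Z, SZ), mul(Z, SZ))))))
  step 14: S(S(add(Z, mul(SZ, add(add(Z, SZ), mul(Z, SZ))))))
  step 15: S(S(mul(SZ, add(add(Z, SZ), mul(Z, SZ)))))
  step 16: S(S(add(add(add(Z, SZ), mul(Z, SZ)), mul(Z, add(add(Z, SZ), mul(Z, SZ))))))
  step 17: S(S(add(add(SZ, mul(Z, SZ)), mul(Z, add(add(Z, SZ), mul(Z, SZ))))))
  step 18: S(S(add(S(add(Z, mul(Z, SZ))), mul(Z, add(add(Z, SZ), mul(Z, SZ))))))
  step 19: S(S(S(add(add(Z, mul(Z, SZ)), mul(Z, add(add(Z, SZ), mul(Z, SZ)))))))
  step 20: S(S(S(add(mul(Z, SZ), mul(Z, add(add(Z, SZ), mul(Z, SZ)))))))
  step 21: S(S(S(add(Z, mul(Z, add(add(Z, SZ), mul(Z, SZ)))))))
  step 22: S(S(S(mul(Z, add(add(Z, SZ), mul(Z, SZ))))))
  step 23: SSSZ

Answer: normal form = SSSZ  (in 23 steps)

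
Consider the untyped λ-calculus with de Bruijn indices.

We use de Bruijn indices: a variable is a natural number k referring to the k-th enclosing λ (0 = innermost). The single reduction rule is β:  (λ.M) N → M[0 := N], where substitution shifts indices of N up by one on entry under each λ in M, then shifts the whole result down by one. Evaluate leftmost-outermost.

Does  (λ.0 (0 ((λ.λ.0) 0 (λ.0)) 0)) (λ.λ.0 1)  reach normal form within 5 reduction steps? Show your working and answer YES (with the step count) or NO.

  start: (λ.0 (0 ((λ.λ.0) 0 (λ.0)) 0)) (λ.λ.0 1)
  step 1: (λ.λ.0 1) ((λ.λ.0 1) ((λ.λ.0) (λ.λ.0 1) (λ.0)) (λ.λ.0 1))
  step 2: λ.0 ((λ.λ.0 1) ((λ.λ.0) (λ.λ.0 1) (λ.0)) (λ.λ.0 1))
  step 3: λ.0 ((λ.0 ((λ.λ.0) (λ.λ.0 1) (λ.0))) (λ.λ.0 1))
  step 4: λ.0 ((λ.λ.0 1) ((λ.λ.0) (λ.λ.0 1) (λ.0)))
  step 5: λ.0 (λ.0 ((λ.λ.0) (λ.λ.0 1) (λ.0)))

Answer: NO — after 5 steps the term is λ.0 (λ.0 ((λ.λ.0) (λ.λ.0 1) (λ.0))), not yet normal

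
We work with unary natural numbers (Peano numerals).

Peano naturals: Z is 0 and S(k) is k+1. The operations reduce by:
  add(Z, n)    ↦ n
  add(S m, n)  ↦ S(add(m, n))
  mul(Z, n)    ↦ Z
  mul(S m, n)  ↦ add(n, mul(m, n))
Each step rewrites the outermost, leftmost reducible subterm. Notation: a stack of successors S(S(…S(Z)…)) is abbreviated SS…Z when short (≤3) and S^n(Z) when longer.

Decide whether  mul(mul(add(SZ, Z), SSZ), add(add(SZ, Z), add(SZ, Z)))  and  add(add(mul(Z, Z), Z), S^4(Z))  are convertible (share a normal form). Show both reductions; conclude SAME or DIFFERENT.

Term A:
  start: mul(mul(add(SZ, Z), SSZ), add(add(SZ, Z), add(SZ, Z)))
  →1  mul(mul(S(add(Z, Z)), SSZ), add(add(SZ, Z), add(SZ, Z)))
  →2  mul(add(SSZ, mul(add(Z, Z), SSZ)), add(add(SZ, Z), add(SZ, Z)))
  →3  mul(S(add(SZ, mul(add(Z, Z), SSZ))), add(add(SZ, Z), add(SZ, Z)))
  →4  add(add(add(SZ, Z), add(SZ, Z)), mul(add(SZ, mul(add(Z, Z), SSZ)), add(add(SZ, Z), add(SZ, Z))))
  →5  add(add(S(add(Z, Z)), add(SZ, Z)), mul(add(SZ, mul(add(Z, Z), SSZ)), add(add(SZ, Z), add(SZ, Z))))
  →6  add(S(add(add(Z, Z), add(SZ, Z))), mul(add(SZ, mul(add(Z, Z), SSZ)), add(add(SZ, Z), add(SZ, Z))))
  →7  S(add(add(add(Z, Z), add(SZ, Z)), mul(add(SZ, mul(add(Z, Z), SSZ)), add(add(SZ, Z), add(SZ, Z)))))
  →8  S(add(add(Z, add(SZ, Z)), mul(add(SZ, mul(add(Z, Z), SSZ)), add(add(SZ, Z), add(SZ, Z)))))
  →9  S(add(add(SZ, Z), mul(add(SZ, mul(add(Z, Z), SSZ)), add(add(SZ, Z), add(SZ, Z)))))
  →10  S(add(S(add(Z, Z)), mul(add(SZ, mul(add(Z, Z), SSZ)), add(add(SZ, Z), add(SZ, Z)))))
  →11  S(S(add(add(Z, Z), mul(add(SZ, mul(add(Z, Z), SSZ)), add(add(SZ, Z), add(SZ, Z))))))
  →12  S(S(add(Z, mul(add(SZ, mul(add(Z, Z), SSZ)), add(add(SZ, Z), add(SZ, Z))))))
  →13  S(S(mul(add(SZ, mul(add(Z, Z), SSZ)), add(add(SZ, Z), add(SZ, Z)))))
  →14  S(S(mul(S(add(Z, mul(add(Z, Z), SSZ))), add(add(SZ, Z), add(SZ, Z)))))
  →15  S(S(add(add(add(SZ, Z), add(SZ, Z)), mul(add(Z, mul(add(Z, Z), SSZ)), add(add(SZ, Z), add(SZ, Z))))))
  →16  S(S(add(add(S(add(Z, Z)), add(SZ, Z)), mul(add(Z, mul(add(Z, Z), SSZ)), add(add(SZ, Z), add(SZ, Z))))))
  →17  S(S(add(S(add(add(Z, Z), add(SZ, Z))), mul(add(Z, mul(add(Z, Z), SSZ)), add(add(SZ, Z), add(SZ, Z))))))
  →18  S(S(S(add(add(add(Z, Z), add(SZ, Z)), mul(add(Z, mul(add(Z, Z), SSZ)), add(add(SZ, Z), add(SZ, Z)))))))
  →19  S(S(S(add(add(Z, add(SZ, Z)), mul(add(Z, mul(add(Z, Z), SSZ)), add(add(SZ, Z), add(SZ, Z)))))))
  →20  S(S(S(add(add(SZ, Z), mul(add(Z, mul(add(Z, Z), SSZ)), add(add(SZ, Z), add(SZ, Z)))))))
  →21  S(S(S(add(S(add(Z, Z)), mul(add(Z, mul(add(Z, Z), SSZ)), add(add(SZ, Z), add(SZ, Z)))))))
  →22  S(S(S(S(add(add(Z, Z), mul(add(Z, mul(add(Z, Z), SSZ)), add(add(SZ, Z), add(SZ, Z))))))))
  →23  S(S(S(S(add(Z, mul(add(Z, mul(add(Z, Z), SSZ)), add(add(SZ, Z), add(SZ, Z))))))))
  →24  S(S(S(S(mul(add(Z, mul(add(Z, Z), SSZ)), add(add(SZ, Z), add(SZ, Z)))))))
  →25  S(S(S(S(mul(mul(add(Z, Z), SSZ), add(add(SZ, Z), add(SZ, Z)))))))
  →26  S(S(S(S(mul(mul(Z, SSZ), add(add(SZ, Z), add(SZ, Z)))))))
  →27  S(S(S(S(mul(Z, add(add(SZ, Z), add(SZ, Z)))))))
  →28  S^4(Z)

Term B:
  start: add(add(mul(Z, Z), Z), S^4(Z))
  →1  add(add(Z, Z), S^4(Z))
  →2  add(Z, S^4(Z))
  →3  S^4(Z)

Answer: SAME — A ⇓ S^4(Z), B ⇓ S^4(Z)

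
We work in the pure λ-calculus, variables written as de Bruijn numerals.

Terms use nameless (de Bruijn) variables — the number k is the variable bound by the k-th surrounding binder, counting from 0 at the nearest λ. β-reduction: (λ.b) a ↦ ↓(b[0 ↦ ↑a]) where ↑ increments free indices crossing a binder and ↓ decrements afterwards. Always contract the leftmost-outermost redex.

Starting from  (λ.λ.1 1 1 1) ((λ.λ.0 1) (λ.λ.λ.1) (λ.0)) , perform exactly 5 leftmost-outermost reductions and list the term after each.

  start: (λ.λ.1 1 1 1) ((λ.λ.0 1) (λ.λ.λ.1) (λ.0))
  step 1: λ.(λ.λ.0 1) (λ.λ.λ.1) (λ.0) ((λ.λ.0 1) (λ.λ.λ.1) (λ.0)) ((λ.λ.0 1) (λ.λ.λ.1) (λ.0)) ((λ.λ.0 1) (λ.λ.λ.1) (λ.0))
  step 2: λ.(λ.0 (λ.λ.λ.1)) (λ.0) ((λ.λ.0 1) (λ.λ.λ.1) (λ.0)) ((λ.λ.0 1) (λ.λ.λ.1) (λ.0)) ((λ.λ.0 1) (λ.λ.λ.1) (λ.0))
  step 3: λ.(λ.0) (λ.λ.λ.1) ((λ.λ.0 1) (λ.λ.λ.1) (λ.0)) ((λ.λ.0 1) (λ.λ.λ.1) (λ.0)) ((λ.λ.0 1) (λ.λ.λ.1) (λ.0))
  step 4: λ.(λ.λ.λ.1) ((λ.λ.0 1) (λ.λ.λ.1) (λ.0)) ((λ.λ.0 1) (λ.λ.λ.1) (λ.0)) ((λ.λ.0 1) (λ.λ.λ.1) (λ.0))
  step 5: λ.(λ.λ.1) ((λ.λ.0 1) (λ.λ.λ.1) (λ.0)) ((λ.λ.0 1) (λ.λ.λ.1) (λ.0))

Answer: after 5 steps: λ.(λ.λ.1) ((λ.λ.0 1) (λ.λ.λ.1) (λ.0)) ((λ.λ.0 1) (λ.λ.λ.1) (λ.0))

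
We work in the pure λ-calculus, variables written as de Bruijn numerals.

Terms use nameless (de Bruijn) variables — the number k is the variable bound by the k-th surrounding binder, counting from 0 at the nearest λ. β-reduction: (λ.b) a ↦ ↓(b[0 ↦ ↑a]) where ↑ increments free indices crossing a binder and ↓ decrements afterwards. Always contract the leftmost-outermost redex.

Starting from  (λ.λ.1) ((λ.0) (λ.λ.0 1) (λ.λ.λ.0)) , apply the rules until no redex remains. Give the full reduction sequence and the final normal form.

  start: (λ.λ.1) ((λ.0) (λ.λ.0 1) (λ.λ.λ.0))
  step 1: λ.(λ.0) (λ.λ.0 1) (λ.λ.λ.0)
  step 2: λ.(λ.λ.0 1) (λ.λ.λ.0)
  step 3: λ.λ.0 (λ.λ.λ.0)

Answer: normal form = λ.λ.0 (λ.λ.λ.0)  (in 3 steps)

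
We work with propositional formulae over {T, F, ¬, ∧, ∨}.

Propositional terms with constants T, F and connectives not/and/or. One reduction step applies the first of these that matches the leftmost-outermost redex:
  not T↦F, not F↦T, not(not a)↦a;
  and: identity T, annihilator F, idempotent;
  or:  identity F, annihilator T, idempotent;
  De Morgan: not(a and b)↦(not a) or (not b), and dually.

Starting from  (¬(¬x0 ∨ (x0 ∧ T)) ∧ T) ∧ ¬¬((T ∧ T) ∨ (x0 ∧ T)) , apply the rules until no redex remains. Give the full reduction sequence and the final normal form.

Answer: normal form = x0 ∧ ¬x0  (in 10 steps)

Reduction:
  start: (¬(¬x0 ∨ (x0 ∧ T)) ∧ T) ∧ ¬¬((T ∧ T) ∨ (x0 ∧ T))
  [1] ¬(¬x0 ∨ (x0 ∧ T)) ∧ ¬¬((T ∧ T) ∨ (x0 ∧ T))
  [2] (¬¬x0 ∧ ¬(x0 ∧ T)) ∧ ¬¬((T ∧ T) ∨ (x0 ∧ T))
  [3] (x0 ∧ ¬(x0 ∧ T)) ∧ ¬¬((T ∧ T) ∨ (x0 ∧ T))
  [4] (x0 ∧ (¬x0 ∨ ¬T)) ∧ ¬¬((T ∧ T) ∨ (x0 ∧ T))
  [5] (x0 ∧ (¬x0 ∨ F)) ∧ ¬¬((T ∧ T) ∨ (x0 ∧ T))
  [6] (x0 ∧ ¬x0) ∧ ¬¬((T ∧ T) ∨ (x0 ∧ T))
  [7] (x0 ∧ ¬x0) ∧ ((T ∧ T) ∨ (x0 ∧ T))
  [8] (x0 ∧ ¬x0) ∧ (T ∨ (x0 ∧ T))
  [9] (x0 ∧ ¬x0) ∧ T
  [10] x0 ∧ ¬x0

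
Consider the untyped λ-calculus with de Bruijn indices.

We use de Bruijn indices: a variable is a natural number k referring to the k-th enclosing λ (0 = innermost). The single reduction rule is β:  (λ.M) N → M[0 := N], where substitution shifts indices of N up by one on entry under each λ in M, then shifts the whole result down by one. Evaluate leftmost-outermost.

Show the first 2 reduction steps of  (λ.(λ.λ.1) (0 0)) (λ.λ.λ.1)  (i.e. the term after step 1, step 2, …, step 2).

  start: (λ.(λ.λ.1) (0 0)) (λ.λ.λ.1)
  step 1: (λ.λ.1) ((λ.λ.λ.1) (λ.λ.λ.1))
  step 2: λ.(λ.λ.λ.1) (λ.λ.λ.1)

Answer: after 2 steps: λ.(λ.λ.λ.1) (λ.λ.λ.1)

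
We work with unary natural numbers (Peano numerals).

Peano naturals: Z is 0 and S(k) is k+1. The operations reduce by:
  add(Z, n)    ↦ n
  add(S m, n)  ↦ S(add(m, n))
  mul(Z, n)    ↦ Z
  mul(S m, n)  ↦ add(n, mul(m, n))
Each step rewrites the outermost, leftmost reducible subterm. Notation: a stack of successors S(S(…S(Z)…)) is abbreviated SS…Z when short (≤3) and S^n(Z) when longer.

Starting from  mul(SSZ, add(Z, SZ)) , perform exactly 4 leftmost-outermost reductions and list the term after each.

Answer: after 4 steps: S(mul(SZ, add(Z, SZ)))

Working:
  start: mul(SSZ, add(Z, SZ))
  step 1: add(add(Z, SZ), mul(SZ, add(Z, SZ)))
  step 2: add(SZ, mul(SZ, add(Z, SZ)))
  step 3: S(add(Z, mul(SZ, add(Z, SZ))))
  step 4: S(mul(SZ, add(Z, SZ)))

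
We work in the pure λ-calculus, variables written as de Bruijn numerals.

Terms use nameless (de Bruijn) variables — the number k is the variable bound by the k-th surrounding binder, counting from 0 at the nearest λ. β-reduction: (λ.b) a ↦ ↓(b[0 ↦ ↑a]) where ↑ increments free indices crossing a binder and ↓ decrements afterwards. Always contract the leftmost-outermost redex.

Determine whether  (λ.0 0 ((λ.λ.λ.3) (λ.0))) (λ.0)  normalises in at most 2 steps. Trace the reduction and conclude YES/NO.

  start: (λ.0 0 ((λ.λ.λ.3) (λ.0))) (λ.0)
  →1  (λ.0) (λ.0) ((λ.λ.λ.λ.0) (λ.0))
  →2  (λ.0) ((λ.λ.λ.λ.0) (λ.0))

Answer: NO — after 2 steps the term is (λ.0) ((λ.λ.λ.λ.0) (λ.0)), not yet normal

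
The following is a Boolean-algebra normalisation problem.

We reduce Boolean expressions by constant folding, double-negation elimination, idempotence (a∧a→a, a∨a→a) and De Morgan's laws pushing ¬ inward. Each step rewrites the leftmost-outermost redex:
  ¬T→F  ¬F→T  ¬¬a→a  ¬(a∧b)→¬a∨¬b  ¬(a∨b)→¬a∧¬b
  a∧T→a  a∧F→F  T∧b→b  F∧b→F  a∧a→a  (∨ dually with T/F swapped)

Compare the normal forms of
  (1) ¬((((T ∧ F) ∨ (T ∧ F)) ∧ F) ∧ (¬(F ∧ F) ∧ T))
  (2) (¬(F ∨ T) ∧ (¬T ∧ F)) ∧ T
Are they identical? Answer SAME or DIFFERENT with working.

Term A:
  start: ¬((((T ∧ F) ∨ (T ∧ F)) ∧ F) ∧ (¬(F ∧ F) ∧ T))
  →1  ¬(((T ∧ F) ∨ (T ∧ F)) ∧ F) ∨ ¬(¬(F ∧ F) ∧ T)
  →2  (¬((T ∧ F) ∨ (T ∧ F)) ∨ ¬F) ∨ ¬(¬(F ∧ F) ∧ T)
  →3  ((¬(T ∧ F) ∧ ¬(T ∧ F)) ∨ ¬F) ∨ ¬(¬(F ∧ F) ∧ T)
  →4  (¬(T ∧ F) ∨ ¬F) ∨ ¬(¬(F ∧ F) ∧ T)
  →5  ((¬T ∨ ¬F) ∨ ¬F) ∨ ¬(¬(F ∧ F) ∧ T)
  →6  ((F ∨ ¬F) ∨ ¬F) ∨ ¬(¬(F ∧ F) ∧ T)
  →7  (¬F ∨ ¬F) ∨ ¬(¬(F ∧ F) ∧ T)
  →8  ¬F ∨ ¬(¬(F ∧ F) ∧ T)
  →9  T ∨ ¬(¬(F ∧ F) ∧ T)
  →10  T

Term B:
  start: (¬(F ∨ T) ∧ (¬T ∧ F)) ∧ T
  →1  ¬(F ∨ T) ∧ (¬T ∧ F)
  →2  (¬F ∧ ¬T) ∧ (¬T ∧ F)
  →3  (T ∧ ¬T) ∧ (¬T ∧ F)
  →4  ¬T ∧ (¬T ∧ F)
  →5  F ∧ (¬T ∧ F)
  →6  F

Answer: DIFFERENT — A ⇓ T, B ⇓ F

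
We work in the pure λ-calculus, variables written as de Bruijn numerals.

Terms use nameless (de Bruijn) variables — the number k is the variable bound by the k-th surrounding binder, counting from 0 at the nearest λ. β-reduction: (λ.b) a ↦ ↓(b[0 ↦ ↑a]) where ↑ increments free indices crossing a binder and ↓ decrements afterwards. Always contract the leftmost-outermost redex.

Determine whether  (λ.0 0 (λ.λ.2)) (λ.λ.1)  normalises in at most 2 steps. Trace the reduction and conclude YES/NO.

Answer: NO — after 2 steps the term is (λ.λ.λ.1) (λ.λ.λ.λ.1), not yet normal

Reduction:
  start: (λ.0 0 (λ.λ.2)) (λ.λ.1)
  →1  (λ.λ.1) (λ.λ.1) (λ.λ.λ.λ.1)
  →2  (λ.λ.λ.1) (λ.λ.λ.λ.1)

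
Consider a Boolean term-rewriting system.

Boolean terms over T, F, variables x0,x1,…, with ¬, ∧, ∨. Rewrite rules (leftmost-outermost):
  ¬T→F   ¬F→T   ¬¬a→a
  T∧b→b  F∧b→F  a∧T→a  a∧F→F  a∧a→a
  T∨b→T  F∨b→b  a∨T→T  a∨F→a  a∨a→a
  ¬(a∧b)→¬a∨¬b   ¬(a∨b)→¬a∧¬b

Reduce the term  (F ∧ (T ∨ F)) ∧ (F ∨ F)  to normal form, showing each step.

  start: (F ∧ (T ∨ F)) ∧ (F ∨ F)
  [1] F ∧ (F ∨ F)
  [2] F

Answer: normal form = F  (in 2 steps)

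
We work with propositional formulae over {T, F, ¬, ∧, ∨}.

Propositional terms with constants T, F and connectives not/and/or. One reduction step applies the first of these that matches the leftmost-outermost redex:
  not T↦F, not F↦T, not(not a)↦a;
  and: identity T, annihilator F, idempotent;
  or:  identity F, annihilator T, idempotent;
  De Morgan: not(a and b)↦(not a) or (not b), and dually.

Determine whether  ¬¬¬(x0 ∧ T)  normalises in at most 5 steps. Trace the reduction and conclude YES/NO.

Answer: YES — reaches normal form ¬x0 in 4 ≤ 5 steps

Derivation:
  start: ¬¬¬(x0 ∧ T)
  →1  ¬(x0 ∧ T)
  →2  ¬x0 ∨ ¬T
  →3  ¬x0 ∨ F
  →4  ¬x0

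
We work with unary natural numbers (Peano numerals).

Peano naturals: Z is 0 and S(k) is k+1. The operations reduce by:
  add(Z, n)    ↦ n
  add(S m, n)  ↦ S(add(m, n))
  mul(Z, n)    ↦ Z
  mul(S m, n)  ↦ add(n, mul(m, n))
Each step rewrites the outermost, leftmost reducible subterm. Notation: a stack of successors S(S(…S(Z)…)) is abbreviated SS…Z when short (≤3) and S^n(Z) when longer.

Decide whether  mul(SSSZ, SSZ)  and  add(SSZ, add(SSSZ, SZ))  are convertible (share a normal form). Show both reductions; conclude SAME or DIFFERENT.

Answer: SAME — A ⇓ S^6(Z), B ⇓ S^6(Z)

Reduction:
Term A:
  start: mul(SSSZ, SSZ)
  →1  add(SSZ, mul(SSZ, SSZ))
  →2  S(add(SZ, mul(SSZ, SSZ)))
  →3  S(S(add(Z, mul(SSZ, SSZ))))
  →4  S(S(mul(SSZ, SSZ)))
  →5  S(S(add(SSZ, mul(SZ, SSZ))))
  →6  S(S(S(add(SZ, mul(SZ, SSZ)))))
  →7  S(S(S(S(add(Z, mul(SZ, SSZ))))))
  →8  S(S(S(S(mul(SZ, SSZ)))))
  →9  S(S(S(S(add(SSZ, mul(Z, SSZ))))))
  →10  S(S(S(S(S(add(SZ, mul(Z, SSZ)))))))
  →11  S(S(S(S(S(S(add(Z, mul(Z, SSZ))))))))
  →12  S(S(S(S(S(S(mul(Z, SSZ)))))))
  →13  S^6(Z)

Term B:
  start: add(SSZ, add(SSSZ, SZ))
  →1  S(add(SZ, add(SSSZ, SZ)))
  →2  S(S(add(Z, add(SSSZ, SZ))))
  →3  S(S(add(SSSZ, SZ)))
  →4  S(S(S(add(SSZ, SZ))))
  →5  S(S(S(S(add(SZ, SZ)))))
  →6  S(S(S(S(S(add(Z, SZ))))))
  →7  S^6(Z)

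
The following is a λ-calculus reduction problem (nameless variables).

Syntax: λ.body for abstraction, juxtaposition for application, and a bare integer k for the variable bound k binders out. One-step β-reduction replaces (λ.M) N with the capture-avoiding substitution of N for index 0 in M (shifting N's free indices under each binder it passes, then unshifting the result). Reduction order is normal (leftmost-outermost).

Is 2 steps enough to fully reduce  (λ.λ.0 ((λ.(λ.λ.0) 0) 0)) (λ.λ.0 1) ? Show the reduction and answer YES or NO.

  start: (λ.λ.0 ((λ.(λ.λ.0) 0) 0)) (λ.λ.0 1)
  →1  λ.0 ((λ.(λ.λ.0) 0) 0)
  →2  λ.0 ((λ.λ.0) 0)

Answer: NO — after 2 steps the term is λ.0 ((λ.λ.0) 0), not yet normal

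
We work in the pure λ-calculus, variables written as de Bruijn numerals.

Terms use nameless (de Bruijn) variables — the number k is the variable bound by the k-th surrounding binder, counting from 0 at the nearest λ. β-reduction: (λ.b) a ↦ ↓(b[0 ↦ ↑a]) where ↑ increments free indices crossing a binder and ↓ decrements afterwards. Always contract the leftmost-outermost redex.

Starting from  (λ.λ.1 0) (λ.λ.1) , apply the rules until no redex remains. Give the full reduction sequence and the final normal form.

Answer: normal form = λ.λ.1  (in 2 steps)

Derivation:
  start: (λ.λ.1 0) (λ.λ.1)
  →1  λ.(λ.λ.1) 0
  →2  λ.λ.1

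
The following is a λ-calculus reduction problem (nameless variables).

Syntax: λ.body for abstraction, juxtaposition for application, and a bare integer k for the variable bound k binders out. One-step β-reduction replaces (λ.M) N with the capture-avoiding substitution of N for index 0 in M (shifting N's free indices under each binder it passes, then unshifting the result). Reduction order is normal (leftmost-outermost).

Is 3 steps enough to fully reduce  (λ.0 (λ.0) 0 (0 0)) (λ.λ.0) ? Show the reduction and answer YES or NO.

  start: (λ.0 (λ.0) 0 (0 0)) (λ.λ.0)
  [1] (λ.λ.0) (λ.0) (λ.λ.0) ((λ.λ.0) (λ.λ.0))
  [2] (λ.0) (λ.λ.0) ((λ.λ.0) (λ.λ.0))
  [3] (λ.λ.0) ((λ.λ.0) (λ.λ.0))

Answer: NO — after 3 steps the term is (λ.λ.0) ((λ.λ.0) (λ.λ.0)), not yet normal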